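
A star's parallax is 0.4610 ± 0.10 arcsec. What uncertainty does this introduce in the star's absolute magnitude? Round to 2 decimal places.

σ_M = 0.47 mag

M = m − 5 log₁₀ d + 5 = m + 5 log₁₀ p + 5, so ∂M/∂p = 5/(p ln 10).
σ_M = (5/ln 10) · (σ_p/p) = 2.1715 × 0.10/0.4610 = 2.1715 × 0.21692 = 0.47104.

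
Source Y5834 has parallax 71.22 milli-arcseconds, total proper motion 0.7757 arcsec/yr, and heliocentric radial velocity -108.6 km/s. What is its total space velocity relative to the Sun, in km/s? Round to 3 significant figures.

d = 1/p = 1/0.07122″ = 14.041 pc.
v_t = 4.740 μ d = 4.740 × 0.7757 × 14.041 = 51.626 km/s.
v = √(v_r² + v_t²) = √((-108.6)² + 51.626²) = √14459.2 = 120.25 km/s.

120 km/s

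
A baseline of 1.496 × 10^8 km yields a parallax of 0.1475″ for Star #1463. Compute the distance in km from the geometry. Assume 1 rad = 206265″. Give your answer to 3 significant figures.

2.09 × 10^14 km

θ = 0.1475″ = 0.1475/206265 = 7.1510 × 10^-7 rad.
d = B/θ = (1.496 × 10^8) / (7.1510 × 10^-7) = 2.0920 × 10^14 km.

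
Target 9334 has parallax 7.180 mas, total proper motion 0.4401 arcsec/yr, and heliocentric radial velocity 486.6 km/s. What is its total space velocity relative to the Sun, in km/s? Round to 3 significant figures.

d = 1/p = 1/0.007180″ = 139.28 pc.
v_t = 4.740 μ d = 4.740 × 0.4401 × 139.28 = 290.55 km/s.
v = √(v_r² + v_t²) = √(486.6² + 290.55²) = √321199 = 566.74 km/s.

567 km/s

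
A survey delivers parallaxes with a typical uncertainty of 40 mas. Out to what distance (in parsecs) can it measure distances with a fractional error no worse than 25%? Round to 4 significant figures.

6.250 pc

σ_d/d = σ_p/p, so the condition is σ_p/p ≤ 0.25, i.e. p ≥ σ_p/0.25.
p_min = 40/0.25 = 160 mas = 0.16 arcsec.
d_max = 1/p_min = 1/0.16 = 6.25 pc.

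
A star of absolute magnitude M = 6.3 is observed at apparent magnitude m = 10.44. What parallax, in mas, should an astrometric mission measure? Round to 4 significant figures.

m − M = 10.44 − 6.3 = 4.14.
d = 10^((m−M)/5 + 1) = 10^1.828 = 67.298 pc.
p = 1/d = 1/67.298 = 0.014859 arcsec = 14.859 mas.

14.86 mas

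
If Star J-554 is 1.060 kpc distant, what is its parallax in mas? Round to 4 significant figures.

d = 1.060 kpc = 1060 pc.
p = 1/d = 1/1060 = 0.0009434 arcsec.
= 0.0009434 × 1000 = 0.9434 mas.

0.9434 mas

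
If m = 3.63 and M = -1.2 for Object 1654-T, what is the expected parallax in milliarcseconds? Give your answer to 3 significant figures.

10.8 mas

m − M = 3.63 − (-1.2) = 4.83.
d = 10^((m−M)/5 + 1) = 10^1.966 = 92.47 pc.
p = 1/d = 1/92.47 = 0.010814 arcsec = 10.814 mas.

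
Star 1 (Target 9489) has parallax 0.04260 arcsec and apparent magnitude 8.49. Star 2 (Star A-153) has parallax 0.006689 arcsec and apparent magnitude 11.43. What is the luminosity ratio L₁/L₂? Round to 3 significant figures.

d₁ = 1/p₁ = 1/0.04260″ = 23.474 pc; d₂ = 1/p₂ = 1/0.006689″ = 149.5 pc.
M₁ = m₁ − 5 log₁₀ d₁ + 5 = 8.49 − 6.8529 + 5 = 6.6371.
M₂ = 11.43 − 10.8732 + 5 = 5.5568.
L₁/L₂ = 10^(0.4(M₂ − M₁)) = 10^(0.4 × (-1.0803)) = 10^(-0.43212) = 0.36973.

L₁/L₂ = 0.370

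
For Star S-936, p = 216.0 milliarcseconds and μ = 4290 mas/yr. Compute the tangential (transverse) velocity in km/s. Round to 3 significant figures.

d = 1/p = 1/0.2160″ = 4.6296 pc.
μ = 4290 mas/yr = 4.29 ″/yr.
v_t = 4.74 × μ × d = 4.74 × 4.29 × 4.6296 = 94.141 km/s.

94.1 km/s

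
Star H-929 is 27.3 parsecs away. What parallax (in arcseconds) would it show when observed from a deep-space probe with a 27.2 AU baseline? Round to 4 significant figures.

0.9963 arcsec

p (arcsec) = B (AU) / d (pc).
p = 27.2 / 27.3 = 0.99634 arcsec.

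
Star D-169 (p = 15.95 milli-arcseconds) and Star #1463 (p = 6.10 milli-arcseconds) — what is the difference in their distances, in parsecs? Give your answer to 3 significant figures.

101 pc

d_A = 1/0.01595″ = 62.696 pc; d_B = 1/0.006100″ = 163.93 pc.
|d_B − d_A| = |163.93 − 62.696| = 101.23 pc.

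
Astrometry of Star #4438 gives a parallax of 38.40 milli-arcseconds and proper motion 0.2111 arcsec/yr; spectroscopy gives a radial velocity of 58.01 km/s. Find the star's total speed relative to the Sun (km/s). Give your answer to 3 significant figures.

d = 1/p = 1/0.03840″ = 26.042 pc.
v_t = 4.740 μ d = 4.740 × 0.2111 × 26.042 = 26.058 km/s.
v = √(v_r² + v_t²) = √(58.01² + 26.058²) = √4044.18 = 63.594 km/s.

63.6 km/s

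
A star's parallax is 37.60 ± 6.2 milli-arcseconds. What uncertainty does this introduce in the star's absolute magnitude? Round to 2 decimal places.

σ_M = 0.36 mag

M = m − 5 log₁₀ d + 5 = m + 5 log₁₀ p + 5, so ∂M/∂p = 5/(p ln 10).
σ_M = (5/ln 10) · (σ_p/p) = 2.1715 × 6.2/37.60 = 2.1715 × 0.16489 = 0.35806.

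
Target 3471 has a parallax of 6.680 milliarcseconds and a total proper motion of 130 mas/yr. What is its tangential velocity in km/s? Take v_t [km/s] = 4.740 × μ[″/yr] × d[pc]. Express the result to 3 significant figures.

d = 1/p = 1/0.006680″ = 149.7 pc.
μ = 130 mas/yr = 0.130 ″/yr.
v_t = 4.74 × μ × d = 4.74 × 0.130 × 149.7 = 92.245 km/s.

92.2 km/s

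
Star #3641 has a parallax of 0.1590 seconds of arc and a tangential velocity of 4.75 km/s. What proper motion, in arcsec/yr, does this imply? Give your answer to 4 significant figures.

0.1593 arcsec/yr

d = 1/p = 1/0.1590″ = 6.2893 pc.
μ = v_t / (4.74 d) = 4.75 / (4.74 × 6.2893) = 4.75 / 29.811 = 0.15934 ″/yr.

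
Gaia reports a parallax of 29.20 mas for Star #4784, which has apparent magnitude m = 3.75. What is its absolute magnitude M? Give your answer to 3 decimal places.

d = 1/p = 1/0.02920″ = 34.247 pc.
m − M = 5 log₁₀(34.247) − 5 = 7.6731 − 5 = 2.6731.
M = m − (m − M) = 3.75 − 2.6731 = 1.077.

M = 1.077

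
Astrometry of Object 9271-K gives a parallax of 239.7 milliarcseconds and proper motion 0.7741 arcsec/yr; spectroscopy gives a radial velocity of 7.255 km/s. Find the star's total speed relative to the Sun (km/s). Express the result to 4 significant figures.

16.94 km/s

d = 1/p = 1/0.2397″ = 4.1719 pc.
v_t = 4.740 μ d = 4.740 × 0.7741 × 4.1719 = 15.308 km/s.
v = √(v_r² + v_t²) = √(7.255² + 15.308²) = √286.97 = 16.94 km/s.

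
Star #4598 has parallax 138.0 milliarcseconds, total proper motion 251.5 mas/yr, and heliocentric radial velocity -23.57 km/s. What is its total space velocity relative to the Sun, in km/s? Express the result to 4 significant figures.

25.10 km/s

d = 1/p = 1/0.1380″ = 7.2464 pc.
μ = 251.5 mas/yr = 0.2515 ″/yr.
v_t = 4.740 μ d = 4.740 × 0.2515 × 7.2464 = 8.6385 km/s.
v = √(v_r² + v_t²) = √((-23.57)² + 8.6385²) = √630.169 = 25.103 km/s.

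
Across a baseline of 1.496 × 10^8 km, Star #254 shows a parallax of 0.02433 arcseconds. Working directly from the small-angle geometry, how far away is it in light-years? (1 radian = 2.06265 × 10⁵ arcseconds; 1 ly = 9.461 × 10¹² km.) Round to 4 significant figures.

θ = 0.02433″ = 0.02433/206265 = 1.1796 × 10^-7 rad.
d = B/θ = (1.496 × 10^8) / (1.1796 × 10^-7) = 1.2682 × 10^15 km = (1.2682 × 10^15) / (9.461 × 10^12) ly = 134.05 ly.

134.1 ly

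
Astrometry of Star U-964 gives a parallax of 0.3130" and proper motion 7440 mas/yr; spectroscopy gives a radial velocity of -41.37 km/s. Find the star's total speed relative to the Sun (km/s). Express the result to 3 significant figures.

d = 1/p = 1/0.3130″ = 3.1949 pc.
μ = 7440 mas/yr = 7.440 ″/yr.
v_t = 4.740 μ d = 4.740 × 7.440 × 3.1949 = 112.67 km/s.
v = √(v_r² + v_t²) = √((-41.37)² + 112.67²) = √14406 = 120.02 km/s.

120 km/s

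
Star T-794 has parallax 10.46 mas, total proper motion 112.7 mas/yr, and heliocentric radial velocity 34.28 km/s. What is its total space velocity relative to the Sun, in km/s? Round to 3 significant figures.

d = 1/p = 1/0.01046″ = 95.602 pc.
μ = 112.7 mas/yr = 0.1127 ″/yr.
v_t = 4.740 μ d = 4.740 × 0.1127 × 95.602 = 51.07 km/s.
v = √(v_r² + v_t²) = √(34.28² + 51.07²) = √3783.26 = 61.508 km/s.

61.5 km/s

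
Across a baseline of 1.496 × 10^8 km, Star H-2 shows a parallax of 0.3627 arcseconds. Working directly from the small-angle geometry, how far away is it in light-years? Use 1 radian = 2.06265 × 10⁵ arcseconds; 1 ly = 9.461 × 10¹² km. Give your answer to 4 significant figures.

θ = 0.3627″ = 0.3627/206265 = 1.7584 × 10^-6 rad.
d = B/θ = (1.496 × 10^8) / (1.7584 × 10^-6) = 8.5077 × 10^13 km = (8.5077 × 10^13) / (9.461 × 10^12) ly = 8.9924 ly.

8.992 ly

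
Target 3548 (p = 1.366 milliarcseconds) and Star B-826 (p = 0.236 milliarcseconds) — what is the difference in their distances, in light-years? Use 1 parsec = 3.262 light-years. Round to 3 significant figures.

d_A = 1/0.001366″ = 732.06 pc; d_B = 1/0.0002360″ = 4237.3 pc.
|d_B − d_A| = |4237.3 − 732.06| = 3505.2 pc = 3505.2 × 3.262 ly = 11434 ly.

11400 ly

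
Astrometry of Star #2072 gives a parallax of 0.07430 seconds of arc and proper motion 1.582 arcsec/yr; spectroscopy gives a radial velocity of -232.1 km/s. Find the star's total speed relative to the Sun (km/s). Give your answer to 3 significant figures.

253 km/s

d = 1/p = 1/0.07430″ = 13.459 pc.
v_t = 4.740 μ d = 4.740 × 1.582 × 13.459 = 100.92 km/s.
v = √(v_r² + v_t²) = √((-232.1)² + 100.92²) = √64055.3 = 253.09 km/s.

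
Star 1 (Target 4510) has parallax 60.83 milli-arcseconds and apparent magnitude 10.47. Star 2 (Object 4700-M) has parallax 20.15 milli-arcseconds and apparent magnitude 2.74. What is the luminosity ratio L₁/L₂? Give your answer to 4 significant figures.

d₁ = 1/p₁ = 1/0.06083″ = 16.439 pc; d₂ = 1/p₂ = 1/0.02015″ = 49.628 pc.
M₁ = m₁ − 5 log₁₀ d₁ + 5 = 10.47 − 6.0794 + 5 = 9.3906.
M₂ = 2.74 − 8.4786 + 5 = -0.7386.
L₁/L₂ = 10^(0.4(M₂ − M₁)) = 10^(0.4 × (-10.1292)) = 10^(-4.05168) = 0.000088781.

L₁/L₂ = 8.878 × 10^-5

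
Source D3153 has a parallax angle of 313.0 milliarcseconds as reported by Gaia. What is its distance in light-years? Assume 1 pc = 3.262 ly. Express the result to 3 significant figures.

p = 313.0 milliarcseconds = 0.3130 arcsec.
d = 1/p = 1/0.3130 = 3.1949 pc.
In light-years: 3.1949 × 3.262 = 10.422 ly.

10.4 light years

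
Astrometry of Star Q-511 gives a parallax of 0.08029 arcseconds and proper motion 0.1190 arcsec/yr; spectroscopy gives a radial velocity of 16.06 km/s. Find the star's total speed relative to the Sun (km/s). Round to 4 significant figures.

d = 1/p = 1/0.08029″ = 12.455 pc.
v_t = 4.740 μ d = 4.740 × 0.1190 × 12.455 = 7.0254 km/s.
v = √(v_r² + v_t²) = √(16.06² + 7.0254²) = √307.28 = 17.529 km/s.

17.53 km/s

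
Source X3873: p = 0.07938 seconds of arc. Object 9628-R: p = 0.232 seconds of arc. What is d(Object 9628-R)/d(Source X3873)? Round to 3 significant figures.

0.342

Since d = 1/p, d_B/d_A = p_A/p_B.
= 0.07938 / 0.232 = 0.34216.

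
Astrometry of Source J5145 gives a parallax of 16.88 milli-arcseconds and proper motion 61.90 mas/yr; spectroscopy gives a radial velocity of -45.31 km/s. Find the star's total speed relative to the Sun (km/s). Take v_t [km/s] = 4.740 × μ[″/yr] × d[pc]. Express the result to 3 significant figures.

d = 1/p = 1/0.01688″ = 59.242 pc.
μ = 61.90 mas/yr = 0.06190 ″/yr.
v_t = 4.740 μ d = 4.740 × 0.06190 × 59.242 = 17.382 km/s.
v = √(v_r² + v_t²) = √((-45.31)² + 17.382²) = √2355.13 = 48.53 km/s.

48.5 km/s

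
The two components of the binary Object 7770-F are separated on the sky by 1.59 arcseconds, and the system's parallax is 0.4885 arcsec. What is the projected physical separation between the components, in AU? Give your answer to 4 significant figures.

d = 1/p = 1/0.4885″ = 2.0471 pc.
At distance d (pc), an angle of θ arcsec spans θ·d AU: s = 1.59 × 2.0471 = 3.2549 AU.

3.255 AU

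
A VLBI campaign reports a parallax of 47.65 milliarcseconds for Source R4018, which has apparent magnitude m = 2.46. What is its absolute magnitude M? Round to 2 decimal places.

M = 0.85

d = 1/p = 1/0.04765″ = 20.986 pc.
m − M = 5 log₁₀(20.986) − 5 = 6.6096 − 5 = 1.6096.
M = m − (m − M) = 2.46 − 1.6096 = 0.85.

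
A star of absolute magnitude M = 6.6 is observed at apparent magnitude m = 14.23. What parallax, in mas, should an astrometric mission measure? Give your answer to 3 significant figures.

2.98 mas

m − M = 14.23 − 6.6 = 7.63.
d = 10^((m−M)/5 + 1) = 10^2.526 = 335.74 pc.
p = 1/d = 1/335.74 = 0.0029785 arcsec = 2.9785 mas.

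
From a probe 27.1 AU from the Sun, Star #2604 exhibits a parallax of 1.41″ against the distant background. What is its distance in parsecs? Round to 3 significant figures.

With baseline B (in AU) and parallax p (in arcsec), d = B/p parsecs.
d = 27.1 / 1.41 = 19.22 pc.

19.2 pc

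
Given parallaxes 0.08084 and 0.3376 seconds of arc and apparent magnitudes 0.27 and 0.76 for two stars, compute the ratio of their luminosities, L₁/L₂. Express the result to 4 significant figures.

d₁ = 1/p₁ = 1/0.08084″ = 12.37 pc; d₂ = 1/p₂ = 1/0.3376″ = 2.9621 pc.
M₁ = m₁ − 5 log₁₀ d₁ + 5 = 0.27 − 5.4618 + 5 = -0.1918.
M₂ = 0.76 − 2.3580 + 5 = 3.4020.
L₁/L₂ = 10^(0.4(M₂ − M₁)) = 10^(0.4 × 3.5938) = 10^1.43752 = 27.385.

L₁/L₂ = 27.39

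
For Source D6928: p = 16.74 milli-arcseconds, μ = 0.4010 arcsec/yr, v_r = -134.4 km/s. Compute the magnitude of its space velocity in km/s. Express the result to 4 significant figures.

175.9 km/s

d = 1/p = 1/0.01674″ = 59.737 pc.
v_t = 4.740 μ d = 4.740 × 0.4010 × 59.737 = 113.54 km/s.
v = √(v_r² + v_t²) = √((-134.4)² + 113.54²) = √30954.7 = 175.94 km/s.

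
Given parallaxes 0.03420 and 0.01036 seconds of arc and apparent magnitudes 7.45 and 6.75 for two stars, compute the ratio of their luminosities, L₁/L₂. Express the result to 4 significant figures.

L₁/L₂ = 0.04816

d₁ = 1/p₁ = 1/0.03420″ = 29.24 pc; d₂ = 1/p₂ = 1/0.01036″ = 96.525 pc.
M₁ = m₁ − 5 log₁₀ d₁ + 5 = 7.45 − 7.3299 + 5 = 5.1201.
M₂ = 6.75 − 9.9232 + 5 = 1.8268.
L₁/L₂ = 10^(0.4(M₂ − M₁)) = 10^(0.4 × (-3.2933)) = 10^(-1.31732) = 0.048159.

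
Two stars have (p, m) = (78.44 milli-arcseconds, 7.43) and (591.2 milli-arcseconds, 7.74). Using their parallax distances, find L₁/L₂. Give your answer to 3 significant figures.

d₁ = 1/p₁ = 1/0.07844″ = 12.749 pc; d₂ = 1/p₂ = 1/0.5912″ = 1.6915 pc.
M₁ = m₁ − 5 log₁₀ d₁ + 5 = 7.43 − 5.5274 + 5 = 6.9026.
M₂ = 7.74 − 1.1414 + 5 = 11.5986.
L₁/L₂ = 10^(0.4(M₂ − M₁)) = 10^(0.4 × 4.6960) = 10^1.87840 = 75.579.

L₁/L₂ = 75.6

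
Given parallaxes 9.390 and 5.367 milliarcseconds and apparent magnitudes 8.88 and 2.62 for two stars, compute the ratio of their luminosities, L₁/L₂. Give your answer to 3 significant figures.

L₁/L₂ = 0.00102

d₁ = 1/p₁ = 1/0.009390″ = 106.5 pc; d₂ = 1/p₂ = 1/0.005367″ = 186.32 pc.
M₁ = m₁ − 5 log₁₀ d₁ + 5 = 8.88 − 10.1367 + 5 = 3.7433.
M₂ = 2.62 − 11.3513 + 5 = -3.7313.
L₁/L₂ = 10^(0.4(M₂ − M₁)) = 10^(0.4 × (-7.4746)) = 10^(-2.98984) = 0.0010237.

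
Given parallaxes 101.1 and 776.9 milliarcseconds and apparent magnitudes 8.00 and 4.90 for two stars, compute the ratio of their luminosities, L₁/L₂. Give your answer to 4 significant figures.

d₁ = 1/p₁ = 1/0.1011″ = 9.8912 pc; d₂ = 1/p₂ = 1/0.7769″ = 1.2872 pc.
M₁ = m₁ − 5 log₁₀ d₁ + 5 = 8.00 − 4.9762 + 5 = 8.0238.
M₂ = 4.90 − 0.5482 + 5 = 9.3518.
L₁/L₂ = 10^(0.4(M₂ − M₁)) = 10^(0.4 × 1.3280) = 10^0.53120 = 3.3978.

L₁/L₂ = 3.398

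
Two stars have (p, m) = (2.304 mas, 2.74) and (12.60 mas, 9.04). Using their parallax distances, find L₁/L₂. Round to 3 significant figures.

d₁ = 1/p₁ = 1/0.002304″ = 434.03 pc; d₂ = 1/p₂ = 1/0.01260″ = 79.365 pc.
M₁ = m₁ − 5 log₁₀ d₁ + 5 = 2.74 − 13.1876 + 5 = -5.4476.
M₂ = 9.04 − 9.4981 + 5 = 4.5419.
L₁/L₂ = 10^(0.4(M₂ − M₁)) = 10^(0.4 × 9.9895) = 10^3.99580 = 9903.8.

L₁/L₂ = 9900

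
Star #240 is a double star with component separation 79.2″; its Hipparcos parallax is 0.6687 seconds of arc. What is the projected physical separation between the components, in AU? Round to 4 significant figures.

118.4 AU

d = 1/p = 1/0.6687″ = 1.4954 pc.
At distance d (pc), an angle of θ arcsec spans θ·d AU: s = 79.2 × 1.4954 = 118.44 AU.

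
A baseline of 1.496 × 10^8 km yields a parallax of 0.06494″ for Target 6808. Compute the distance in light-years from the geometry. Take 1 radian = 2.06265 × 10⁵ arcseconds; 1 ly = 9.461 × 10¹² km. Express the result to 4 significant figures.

50.22 ly

θ = 0.06494″ = 0.06494/206265 = 3.1484 × 10^-7 rad.
d = B/θ = (1.496 × 10^8) / (3.1484 × 10^-7) = 4.7516 × 10^14 km = (4.7516 × 10^14) / (9.461 × 10^12) ly = 50.223 ly.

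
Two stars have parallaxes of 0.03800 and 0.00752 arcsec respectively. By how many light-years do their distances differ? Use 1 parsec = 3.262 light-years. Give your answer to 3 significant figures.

d_A = 1/0.03800″ = 26.316 pc; d_B = 1/0.007520″ = 132.98 pc.
|d_B − d_A| = |132.98 − 26.316| = 106.66 pc = 106.66 × 3.262 ly = 347.92 ly.

348 ly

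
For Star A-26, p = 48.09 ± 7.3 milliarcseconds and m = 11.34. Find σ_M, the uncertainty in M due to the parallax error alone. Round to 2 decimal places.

σ_M = 0.33 mag

M = m − 5 log₁₀ d + 5 = m + 5 log₁₀ p + 5, so ∂M/∂p = 5/(p ln 10).
σ_M = (5/ln 10) · (σ_p/p) = 2.1715 × 7.3/48.09 = 2.1715 × 0.1518 = 0.32963.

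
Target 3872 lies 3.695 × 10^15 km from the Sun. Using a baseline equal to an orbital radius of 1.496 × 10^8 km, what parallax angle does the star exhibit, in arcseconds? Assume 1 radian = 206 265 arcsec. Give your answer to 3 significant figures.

0.00835 arcsec

θ ≈ B/d = (1.496 × 10^8) / (3.695 × 10^15) = 4.0487 × 10^-8 rad.
In arcseconds: 4.0487 × 10^-8 × 206265 = 0.0083511″.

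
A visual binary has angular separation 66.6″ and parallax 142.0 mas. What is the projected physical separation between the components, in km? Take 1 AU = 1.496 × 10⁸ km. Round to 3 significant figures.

d = 1/p = 1/0.1420″ = 7.0423 pc.
At distance d (pc), an angle of θ arcsec spans θ·d AU: s = 66.6 × 7.0423 = 469.02 AU.
= 469.02 × 1.496 × 10⁸ km = 7.0165 × 10^10 km.

7.02 × 10^10 km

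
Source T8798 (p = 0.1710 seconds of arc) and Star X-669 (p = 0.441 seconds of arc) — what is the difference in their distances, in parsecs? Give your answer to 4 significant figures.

d_A = 1/0.1710″ = 5.848 pc; d_B = 1/0.4410″ = 2.2676 pc.
|d_B − d_A| = |2.2676 − 5.848| = 3.5804 pc.

3.580 pc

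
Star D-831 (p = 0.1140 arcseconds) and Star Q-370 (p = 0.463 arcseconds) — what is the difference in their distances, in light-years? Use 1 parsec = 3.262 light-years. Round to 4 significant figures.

21.57 ly

d_A = 1/0.1140″ = 8.7719 pc; d_B = 1/0.4630″ = 2.1598 pc.
|d_B − d_A| = |2.1598 − 8.7719| = 6.6121 pc = 6.6121 × 3.262 ly = 21.569 ly.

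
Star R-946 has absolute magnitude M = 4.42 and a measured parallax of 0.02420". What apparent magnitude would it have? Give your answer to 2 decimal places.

m = 7.50

d = 1/p = 1/0.02420″ = 41.322 pc.
m − M = 5 log₁₀ d − 5 = 5 log₁₀(41.322) − 5 = 8.0809 − 5 = 3.0809.
m = M + (m − M) = 4.42 + 3.0809 = 7.50.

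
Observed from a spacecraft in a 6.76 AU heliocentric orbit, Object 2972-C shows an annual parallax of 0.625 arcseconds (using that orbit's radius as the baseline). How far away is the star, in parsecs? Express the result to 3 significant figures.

10.8 pc

With baseline B (in AU) and parallax p (in arcsec), d = B/p parsecs.
d = 6.76 / 0.625 = 10.816 pc.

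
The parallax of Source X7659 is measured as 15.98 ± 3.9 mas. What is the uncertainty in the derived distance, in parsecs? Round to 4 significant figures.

d = 1/p, so σ_d = σ_p / p².
σ_d = 0.00390 / (0.01598)² = 0.00390 / 0.00025536 = 15.273 pc.

15.27 pc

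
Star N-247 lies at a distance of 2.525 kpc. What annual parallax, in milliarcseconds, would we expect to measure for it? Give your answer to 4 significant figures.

d = 2.525 kpc = 2525 pc.
p = 1/d = 1/2525 = 0.00039604 arcsec.
= 0.00039604 × 1000 = 0.39604 mas.

0.3960 mas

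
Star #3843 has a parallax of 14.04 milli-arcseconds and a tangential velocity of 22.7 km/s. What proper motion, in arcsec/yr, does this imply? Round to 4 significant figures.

0.06724 arcsec/yr

d = 1/p = 1/0.01404″ = 71.225 pc.
μ = v_t / (4.74 d) = 22.7 / (4.74 × 71.225) = 22.7 / 337.61 = 0.067237 ″/yr.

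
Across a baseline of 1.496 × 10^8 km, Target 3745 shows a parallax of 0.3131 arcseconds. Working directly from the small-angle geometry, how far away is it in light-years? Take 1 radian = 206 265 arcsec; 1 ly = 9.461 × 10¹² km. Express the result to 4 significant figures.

θ = 0.3131″ = 0.3131/206265 = 1.5180 × 10^-6 rad.
d = B/θ = (1.496 × 10^8) / (1.5180 × 10^-6) = 9.8551 × 10^13 km = (9.8551 × 10^13) / (9.461 × 10^12) ly = 10.417 ly.

10.42 ly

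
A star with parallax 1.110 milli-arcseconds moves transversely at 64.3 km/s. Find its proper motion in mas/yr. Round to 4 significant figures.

d = 1/p = 1/0.001110″ = 900.9 pc.
μ = v_t / (4.74 d) = 64.3 / (4.74 × 900.9) = 64.3 / 4270.3 = 0.015057 ″/yr = 15.057 mas/yr.

15.06 mas/yr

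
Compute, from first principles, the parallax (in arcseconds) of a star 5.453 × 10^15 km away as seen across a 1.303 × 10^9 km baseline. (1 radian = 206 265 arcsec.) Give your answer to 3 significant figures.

θ ≈ B/d = (1.303 × 10^9) / (5.453 × 10^15) = 2.3895 × 10^-7 rad.
In arcseconds: 2.3895 × 10^-7 × 206265 = 0.049287″.

0.0493 arcsec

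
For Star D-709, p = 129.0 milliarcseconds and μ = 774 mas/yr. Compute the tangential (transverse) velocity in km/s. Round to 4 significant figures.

d = 1/p = 1/0.1290″ = 7.7519 pc.
μ = 774 mas/yr = 0.774 ″/yr.
v_t = 4.74 × μ × d = 4.74 × 0.774 × 7.7519 = 28.44 km/s.

28.44 km/s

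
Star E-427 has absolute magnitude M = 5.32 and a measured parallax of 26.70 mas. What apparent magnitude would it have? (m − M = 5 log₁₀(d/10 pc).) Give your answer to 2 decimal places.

d = 1/p = 1/0.02670″ = 37.453 pc.
m − M = 5 log₁₀ d − 5 = 5 log₁₀(37.453) − 5 = 7.8674 − 5 = 2.8674.
m = M + (m − M) = 5.32 + 2.8674 = 8.19.

m = 8.19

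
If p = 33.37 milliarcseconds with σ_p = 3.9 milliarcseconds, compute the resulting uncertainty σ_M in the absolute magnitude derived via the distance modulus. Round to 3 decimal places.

M = m − 5 log₁₀ d + 5 = m + 5 log₁₀ p + 5, so ∂M/∂p = 5/(p ln 10).
σ_M = (5/ln 10) · (σ_p/p) = 2.1715 × 3.9/33.37 = 2.1715 × 0.11687 = 0.25378.

σ_M = 0.254 mag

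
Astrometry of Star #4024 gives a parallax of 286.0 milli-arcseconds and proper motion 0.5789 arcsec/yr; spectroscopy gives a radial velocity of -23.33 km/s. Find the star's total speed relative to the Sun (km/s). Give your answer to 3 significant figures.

25.2 km/s

d = 1/p = 1/0.2860″ = 3.4965 pc.
v_t = 4.740 μ d = 4.740 × 0.5789 × 3.4965 = 9.5943 km/s.
v = √(v_r² + v_t²) = √((-23.33)² + 9.5943²) = √636.339 = 25.226 km/s.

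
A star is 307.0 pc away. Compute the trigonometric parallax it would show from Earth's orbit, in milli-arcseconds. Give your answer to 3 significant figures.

3.26 mas

p = 1/d = 1/307 = 0.0032573 arcsec.
= 0.0032573 × 1000 = 3.2573 mas.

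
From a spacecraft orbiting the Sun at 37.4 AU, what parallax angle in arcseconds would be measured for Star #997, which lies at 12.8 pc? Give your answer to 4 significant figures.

p (arcsec) = B (AU) / d (pc).
p = 37.4 / 12.8 = 2.9219 arcsec.

2.922 arcsec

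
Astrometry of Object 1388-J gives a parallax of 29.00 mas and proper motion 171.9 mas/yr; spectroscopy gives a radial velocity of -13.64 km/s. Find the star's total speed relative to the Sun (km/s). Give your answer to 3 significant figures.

31.2 km/s

d = 1/p = 1/0.02900″ = 34.483 pc.
μ = 171.9 mas/yr = 0.1719 ″/yr.
v_t = 4.740 μ d = 4.740 × 0.1719 × 34.483 = 28.097 km/s.
v = √(v_r² + v_t²) = √((-13.64)² + 28.097²) = √975.491 = 31.233 km/s.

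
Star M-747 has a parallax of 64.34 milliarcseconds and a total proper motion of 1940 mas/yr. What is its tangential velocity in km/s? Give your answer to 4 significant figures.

142.9 km/s

d = 1/p = 1/0.06434″ = 15.542 pc.
μ = 1940 mas/yr = 1.94 ″/yr.
v_t = 4.74 × μ × d = 4.74 × 1.94 × 15.542 = 142.92 km/s.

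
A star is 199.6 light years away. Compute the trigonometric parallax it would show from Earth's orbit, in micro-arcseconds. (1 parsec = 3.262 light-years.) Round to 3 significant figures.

16300 μas

d = 199.6 ly ÷ 3.262 = 61.189 pc.
p = 1/d = 1/61.189 = 0.016343 arcsec.
= 0.016343 × 10⁶ = 16343 μas.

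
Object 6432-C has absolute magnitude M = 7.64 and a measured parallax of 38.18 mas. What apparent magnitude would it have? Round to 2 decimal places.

d = 1/p = 1/0.03818″ = 26.192 pc.
m − M = 5 log₁₀ d − 5 = 5 log₁₀(26.192) − 5 = 7.0908 − 5 = 2.0908.
m = M + (m − M) = 7.64 + 2.0908 = 9.73.

m = 9.73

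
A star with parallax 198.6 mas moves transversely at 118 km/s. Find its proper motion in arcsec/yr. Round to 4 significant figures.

d = 1/p = 1/0.1986″ = 5.0352 pc.
μ = v_t / (4.74 d) = 118 / (4.74 × 5.0352) = 118 / 23.867 = 4.9441 ″/yr.

4.944 arcsec/yr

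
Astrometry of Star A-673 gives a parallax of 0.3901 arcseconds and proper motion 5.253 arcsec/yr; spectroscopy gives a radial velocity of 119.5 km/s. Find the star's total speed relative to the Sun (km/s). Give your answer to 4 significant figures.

d = 1/p = 1/0.3901″ = 2.5634 pc.
v_t = 4.740 μ d = 4.740 × 5.253 × 2.5634 = 63.827 km/s.
v = √(v_r² + v_t²) = √(119.5² + 63.827²) = √18354.1 = 135.48 km/s.

135.5 km/s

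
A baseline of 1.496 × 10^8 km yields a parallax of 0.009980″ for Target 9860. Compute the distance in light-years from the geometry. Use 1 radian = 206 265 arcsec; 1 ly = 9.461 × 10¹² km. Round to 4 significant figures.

θ = 0.009980″ = 0.009980/206265 = 4.8384 × 10^-8 rad.
d = B/θ = (1.496 × 10^8) / (4.8384 × 10^-8) = 3.0919 × 10^15 km = (3.0919 × 10^15) / (9.461 × 10^12) ly = 326.8 ly.

326.8 ly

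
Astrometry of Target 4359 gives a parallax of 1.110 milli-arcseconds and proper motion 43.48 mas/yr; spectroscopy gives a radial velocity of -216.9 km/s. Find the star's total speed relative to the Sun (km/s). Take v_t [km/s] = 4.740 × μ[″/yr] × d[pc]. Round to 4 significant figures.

d = 1/p = 1/0.001110″ = 900.9 pc.
μ = 43.48 mas/yr = 0.04348 ″/yr.
v_t = 4.740 μ d = 4.740 × 0.04348 × 900.9 = 185.67 km/s.
v = √(v_r² + v_t²) = √((-216.9)² + 185.67²) = √81519 = 285.52 km/s.

285.5 km/s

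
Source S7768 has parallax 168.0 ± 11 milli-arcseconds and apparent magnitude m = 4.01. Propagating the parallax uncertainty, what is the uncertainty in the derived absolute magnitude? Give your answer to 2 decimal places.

σ_M = 0.14 mag

M = m − 5 log₁₀ d + 5 = m + 5 log₁₀ p + 5, so ∂M/∂p = 5/(p ln 10).
σ_M = (5/ln 10) · (σ_p/p) = 2.1715 × 11/168.0 = 2.1715 × 0.065476 = 0.14218.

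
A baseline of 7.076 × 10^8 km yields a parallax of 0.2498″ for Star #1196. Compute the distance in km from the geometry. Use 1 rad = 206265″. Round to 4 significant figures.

5.843 × 10^14 km

θ = 0.2498″ = 0.2498/206265 = 1.2111 × 10^-6 rad.
d = B/θ = (7.076 × 10^8) / (1.2111 × 10^-6) = 5.8426 × 10^14 km.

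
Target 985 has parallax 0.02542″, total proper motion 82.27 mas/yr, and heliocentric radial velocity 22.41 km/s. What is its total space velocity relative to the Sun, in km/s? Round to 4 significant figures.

d = 1/p = 1/0.02542″ = 39.339 pc.
μ = 82.27 mas/yr = 0.08227 ″/yr.
v_t = 4.740 μ d = 4.740 × 0.08227 × 39.339 = 15.341 km/s.
v = √(v_r² + v_t²) = √(22.41² + 15.341²) = √737.554 = 27.158 km/s.

27.16 km/s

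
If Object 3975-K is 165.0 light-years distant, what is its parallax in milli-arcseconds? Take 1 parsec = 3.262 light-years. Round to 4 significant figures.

d = 165.0 ly ÷ 3.262 = 50.582 pc.
p = 1/d = 1/50.582 = 0.01977 arcsec.
= 0.01977 × 1000 = 19.77 mas.

19.77 mas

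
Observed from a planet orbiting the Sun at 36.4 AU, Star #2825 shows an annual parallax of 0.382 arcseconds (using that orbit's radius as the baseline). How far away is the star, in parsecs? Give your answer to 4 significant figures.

95.29 pc

With baseline B (in AU) and parallax p (in arcsec), d = B/p parsecs.
d = 36.4 / 0.382 = 95.288 pc.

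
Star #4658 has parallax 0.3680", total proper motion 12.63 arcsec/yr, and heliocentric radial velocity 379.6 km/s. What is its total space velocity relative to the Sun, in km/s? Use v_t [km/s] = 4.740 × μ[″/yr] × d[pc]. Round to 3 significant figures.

413 km/s

d = 1/p = 1/0.3680″ = 2.7174 pc.
v_t = 4.740 μ d = 4.740 × 12.63 × 2.7174 = 162.68 km/s.
v = √(v_r² + v_t²) = √(379.6² + 162.68²) = √170561 = 412.99 km/s.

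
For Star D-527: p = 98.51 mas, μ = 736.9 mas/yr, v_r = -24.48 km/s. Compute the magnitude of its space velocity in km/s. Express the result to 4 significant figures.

d = 1/p = 1/0.09851″ = 10.151 pc.
μ = 736.9 mas/yr = 0.7369 ″/yr.
v_t = 4.740 μ d = 4.740 × 0.7369 × 10.151 = 35.456 km/s.
v = √(v_r² + v_t²) = √((-24.48)² + 35.456²) = √1856.4 = 43.086 km/s.

43.09 km/s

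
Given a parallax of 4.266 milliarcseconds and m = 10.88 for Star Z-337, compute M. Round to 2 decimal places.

d = 1/p = 1/0.004266″ = 234.41 pc.
m − M = 5 log₁₀(234.41) − 5 = 11.8499 − 5 = 6.8499.
M = m − (m − M) = 10.88 − 6.8499 = 4.03.

M = 4.03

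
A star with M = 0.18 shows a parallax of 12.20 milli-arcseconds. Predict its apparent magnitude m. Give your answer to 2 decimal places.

d = 1/p = 1/0.01220″ = 81.967 pc.
m − M = 5 log₁₀ d − 5 = 5 log₁₀(81.967) − 5 = 9.5682 − 5 = 4.5682.
m = M + (m − M) = 0.18 + 4.5682 = 4.75.

m = 4.75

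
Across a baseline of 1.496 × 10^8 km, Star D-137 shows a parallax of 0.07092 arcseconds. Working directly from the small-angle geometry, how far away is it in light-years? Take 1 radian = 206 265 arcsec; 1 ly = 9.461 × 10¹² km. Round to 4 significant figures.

45.99 ly

θ = 0.07092″ = 0.07092/206265 = 3.4383 × 10^-7 rad.
d = B/θ = (1.496 × 10^8) / (3.4383 × 10^-7) = 4.3510 × 10^14 km = (4.3510 × 10^14) / (9.461 × 10^12) ly = 45.989 ly.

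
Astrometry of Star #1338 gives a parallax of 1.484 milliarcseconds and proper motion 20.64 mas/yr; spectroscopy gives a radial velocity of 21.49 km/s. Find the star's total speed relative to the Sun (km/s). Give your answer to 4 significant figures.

69.34 km/s

d = 1/p = 1/0.001484″ = 673.85 pc.
μ = 20.64 mas/yr = 0.02064 ″/yr.
v_t = 4.740 μ d = 4.740 × 0.02064 × 673.85 = 65.925 km/s.
v = √(v_r² + v_t²) = √(21.49² + 65.925²) = √4807.93 = 69.339 km/s.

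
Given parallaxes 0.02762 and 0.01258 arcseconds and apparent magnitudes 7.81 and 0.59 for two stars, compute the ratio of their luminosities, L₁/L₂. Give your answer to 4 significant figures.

L₁/L₂ = 0.0002685

d₁ = 1/p₁ = 1/0.02762″ = 36.206 pc; d₂ = 1/p₂ = 1/0.01258″ = 79.491 pc.
M₁ = m₁ − 5 log₁₀ d₁ + 5 = 7.81 − 7.7939 + 5 = 5.0161.
M₂ = 0.59 − 9.5016 + 5 = -3.9116.
L₁/L₂ = 10^(0.4(M₂ − M₁)) = 10^(0.4 × (-8.9277)) = 10^(-3.57108) = 0.00026848.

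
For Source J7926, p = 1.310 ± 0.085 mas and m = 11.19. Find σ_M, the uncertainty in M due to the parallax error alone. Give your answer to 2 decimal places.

σ_M = 0.14 mag

M = m − 5 log₁₀ d + 5 = m + 5 log₁₀ p + 5, so ∂M/∂p = 5/(p ln 10).
σ_M = (5/ln 10) · (σ_p/p) = 2.1715 × 0.085/1.310 = 2.1715 × 0.064885 = 0.1409.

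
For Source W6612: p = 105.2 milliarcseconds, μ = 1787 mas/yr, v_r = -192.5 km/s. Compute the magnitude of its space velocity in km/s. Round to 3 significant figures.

209 km/s

d = 1/p = 1/0.1052″ = 9.5057 pc.
μ = 1787 mas/yr = 1.787 ″/yr.
v_t = 4.740 μ d = 4.740 × 1.787 × 9.5057 = 80.517 km/s.
v = √(v_r² + v_t²) = √((-192.5)² + 80.517²) = √43539.2 = 208.66 km/s.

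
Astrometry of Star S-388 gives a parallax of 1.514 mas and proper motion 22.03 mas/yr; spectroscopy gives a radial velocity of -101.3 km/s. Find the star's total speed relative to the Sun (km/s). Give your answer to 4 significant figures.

d = 1/p = 1/0.001514″ = 660.5 pc.
μ = 22.03 mas/yr = 0.02203 ″/yr.
v_t = 4.740 μ d = 4.740 × 0.02203 × 660.5 = 68.971 km/s.
v = √(v_r² + v_t²) = √((-101.3)² + 68.971²) = √15018.7 = 122.55 km/s.

122.6 km/s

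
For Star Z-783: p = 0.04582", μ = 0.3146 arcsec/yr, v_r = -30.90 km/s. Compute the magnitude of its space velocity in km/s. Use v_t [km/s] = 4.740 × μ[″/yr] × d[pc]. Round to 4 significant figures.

44.88 km/s

d = 1/p = 1/0.04582″ = 21.825 pc.
v_t = 4.740 μ d = 4.740 × 0.3146 × 21.825 = 32.546 km/s.
v = √(v_r² + v_t²) = √((-30.90)² + 32.546²) = √2014.05 = 44.878 km/s.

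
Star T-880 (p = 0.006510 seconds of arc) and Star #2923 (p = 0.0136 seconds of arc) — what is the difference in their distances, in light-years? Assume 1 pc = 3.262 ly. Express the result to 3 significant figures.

d_A = 1/0.006510″ = 153.61 pc; d_B = 1/0.01360″ = 73.529 pc.
|d_B − d_A| = |73.529 − 153.61| = 80.081 pc = 80.081 × 3.262 ly = 261.22 ly.

261 ly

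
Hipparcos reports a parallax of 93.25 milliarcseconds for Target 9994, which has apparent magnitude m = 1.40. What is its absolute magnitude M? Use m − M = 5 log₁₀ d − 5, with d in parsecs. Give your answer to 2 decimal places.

d = 1/p = 1/0.09325″ = 10.724 pc.
m − M = 5 log₁₀(10.724) − 5 = 5.1518 − 5 = 0.1518.
M = m − (m − M) = 1.40 − 0.1518 = 1.25.

M = 1.25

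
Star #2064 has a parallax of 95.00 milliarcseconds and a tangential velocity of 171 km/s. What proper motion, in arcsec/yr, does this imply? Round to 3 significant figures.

d = 1/p = 1/0.09500″ = 10.526 pc.
μ = v_t / (4.74 d) = 171 / (4.74 × 10.526) = 171 / 49.893 = 3.4273 ″/yr.

3.43 arcsec/yr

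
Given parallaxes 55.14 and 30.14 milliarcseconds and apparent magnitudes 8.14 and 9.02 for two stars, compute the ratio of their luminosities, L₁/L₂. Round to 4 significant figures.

d₁ = 1/p₁ = 1/0.05514″ = 18.136 pc; d₂ = 1/p₂ = 1/0.03014″ = 33.179 pc.
M₁ = m₁ − 5 log₁₀ d₁ + 5 = 8.14 − 6.2927 + 5 = 6.8473.
M₂ = 9.02 − 7.6043 + 5 = 6.4157.
L₁/L₂ = 10^(0.4(M₂ − M₁)) = 10^(0.4 × (-0.4316)) = 10^(-0.17264) = 0.67199.

L₁/L₂ = 0.6720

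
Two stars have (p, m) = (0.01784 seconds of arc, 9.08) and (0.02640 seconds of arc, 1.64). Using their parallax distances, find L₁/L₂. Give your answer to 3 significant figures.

d₁ = 1/p₁ = 1/0.01784″ = 56.054 pc; d₂ = 1/p₂ = 1/0.02640″ = 37.879 pc.
M₁ = m₁ − 5 log₁₀ d₁ + 5 = 9.08 − 8.7430 + 5 = 5.3370.
M₂ = 1.64 − 7.8920 + 5 = -1.2520.
L₁/L₂ = 10^(0.4(M₂ − M₁)) = 10^(0.4 × (-6.5890)) = 10^(-2.63560) = 0.0023142.

L₁/L₂ = 0.00231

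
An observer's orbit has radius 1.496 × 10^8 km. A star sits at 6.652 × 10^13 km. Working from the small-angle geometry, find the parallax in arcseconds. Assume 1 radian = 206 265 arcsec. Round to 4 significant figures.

0.4639 arcsec

θ ≈ B/d = (1.496 × 10^8) / (6.652 × 10^13) = 2.2489 × 10^-6 rad.
In arcseconds: 2.2489 × 10^-6 × 206265 = 0.46387″.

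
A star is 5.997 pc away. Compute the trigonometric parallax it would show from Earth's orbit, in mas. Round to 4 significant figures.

p = 1/d = 1/5.997 = 0.16675 arcsec.
= 0.16675 × 1000 = 166.75 mas.

166.8 mas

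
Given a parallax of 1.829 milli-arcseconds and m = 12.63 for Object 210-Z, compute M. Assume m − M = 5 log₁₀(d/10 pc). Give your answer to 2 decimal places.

M = 3.94

d = 1/p = 1/0.001829″ = 546.75 pc.
m − M = 5 log₁₀(546.75) − 5 = 13.6889 − 5 = 8.6889.
M = m − (m − M) = 12.63 − 8.6889 = 3.94.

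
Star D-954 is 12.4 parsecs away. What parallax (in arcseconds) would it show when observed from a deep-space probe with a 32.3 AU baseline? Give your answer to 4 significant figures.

2.605 arcsec

p (arcsec) = B (AU) / d (pc).
p = 32.3 / 12.4 = 2.6048 arcsec.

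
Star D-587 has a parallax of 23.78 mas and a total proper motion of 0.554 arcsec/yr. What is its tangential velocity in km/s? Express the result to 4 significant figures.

110.4 km/s

d = 1/p = 1/0.02378″ = 42.052 pc.
v_t = 4.74 × μ × d = 4.74 × 0.554 × 42.052 = 110.43 km/s.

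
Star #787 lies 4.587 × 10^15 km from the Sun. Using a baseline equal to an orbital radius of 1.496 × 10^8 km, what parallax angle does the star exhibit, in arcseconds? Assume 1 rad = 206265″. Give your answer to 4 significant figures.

θ ≈ B/d = (1.496 × 10^8) / (4.587 × 10^15) = 3.2614 × 10^-8 rad.
In arcseconds: 3.2614 × 10^-8 × 206265 = 0.0067271″.

0.006727 arcsec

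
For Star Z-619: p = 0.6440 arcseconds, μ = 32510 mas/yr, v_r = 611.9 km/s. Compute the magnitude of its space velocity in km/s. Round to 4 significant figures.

d = 1/p = 1/0.6440″ = 1.5528 pc.
μ = 32510 mas/yr = 32.51 ″/yr.
v_t = 4.740 μ d = 4.740 × 32.51 × 1.5528 = 239.28 km/s.
v = √(v_r² + v_t²) = √(611.9² + 239.28²) = √431677 = 657.02 km/s.

657.0 km/s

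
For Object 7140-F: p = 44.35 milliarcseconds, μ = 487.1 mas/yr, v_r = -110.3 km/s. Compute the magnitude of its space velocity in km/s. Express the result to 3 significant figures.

122 km/s

d = 1/p = 1/0.04435″ = 22.548 pc.
μ = 487.1 mas/yr = 0.4871 ″/yr.
v_t = 4.740 μ d = 4.740 × 0.4871 × 22.548 = 52.06 km/s.
v = √(v_r² + v_t²) = √((-110.3)² + 52.06²) = √14876.3 = 121.97 km/s.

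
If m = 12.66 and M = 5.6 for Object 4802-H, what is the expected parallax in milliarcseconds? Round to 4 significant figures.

3.873 mas

m − M = 12.66 − 5.6 = 7.06.
d = 10^((m−M)/5 + 1) = 10^2.412 = 258.23 pc.
p = 1/d = 1/258.23 = 0.0038725 arcsec = 3.8725 mas.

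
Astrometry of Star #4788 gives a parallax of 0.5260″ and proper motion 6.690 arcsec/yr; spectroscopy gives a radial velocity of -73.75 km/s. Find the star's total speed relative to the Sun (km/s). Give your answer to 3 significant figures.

95.3 km/s

d = 1/p = 1/0.5260″ = 1.9011 pc.
v_t = 4.740 μ d = 4.740 × 6.690 × 1.9011 = 60.285 km/s.
v = √(v_r² + v_t²) = √((-73.75)² + 60.285²) = √9073.34 = 95.254 km/s.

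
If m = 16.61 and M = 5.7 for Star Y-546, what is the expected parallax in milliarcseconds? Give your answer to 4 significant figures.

0.6577 mas

m − M = 16.61 − 5.7 = 10.91.
d = 10^((m−M)/5 + 1) = 10^3.182 = 1520.5 pc.
p = 1/d = 1/1520.5 = 0.00065768 arcsec = 0.65768 mas.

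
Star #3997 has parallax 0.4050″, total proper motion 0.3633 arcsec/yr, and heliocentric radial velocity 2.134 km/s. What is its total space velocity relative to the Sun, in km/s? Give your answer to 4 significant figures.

d = 1/p = 1/0.4050″ = 2.4691 pc.
v_t = 4.740 μ d = 4.740 × 0.3633 × 2.4691 = 4.2519 km/s.
v = √(v_r² + v_t²) = √(2.134² + 4.2519²) = √22.6326 = 4.7574 km/s.

4.757 km/s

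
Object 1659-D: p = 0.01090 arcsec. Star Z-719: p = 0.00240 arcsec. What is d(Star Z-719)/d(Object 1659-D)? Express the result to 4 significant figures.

4.542

Since d = 1/p, d_B/d_A = p_A/p_B.
= 0.01090 / 0.00240 = 4.5417.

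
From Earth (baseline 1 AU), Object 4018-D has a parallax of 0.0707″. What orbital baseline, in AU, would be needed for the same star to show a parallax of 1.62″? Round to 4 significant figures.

22.91 AU

Parallax scales linearly with baseline: p ∝ B, so B = p_target / p_Earth × 1 AU.
B = 1.62 / 0.0707 = 22.914 AU.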